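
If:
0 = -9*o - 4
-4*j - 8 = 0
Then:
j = -2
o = -4/9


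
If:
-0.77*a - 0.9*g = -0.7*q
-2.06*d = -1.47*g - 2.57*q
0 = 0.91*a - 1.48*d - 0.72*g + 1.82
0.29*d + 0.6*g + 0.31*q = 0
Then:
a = -2.55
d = -0.88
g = 1.13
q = -1.35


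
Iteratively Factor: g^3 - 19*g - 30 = (g + 3)*(g^2 - 3*g - 10) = (g + 2)*(g + 3)*(g - 5)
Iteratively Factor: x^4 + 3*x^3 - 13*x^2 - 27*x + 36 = (x - 1)*(x^3 + 4*x^2 - 9*x - 36) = (x - 3)*(x - 1)*(x^2 + 7*x + 12) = (x - 3)*(x - 1)*(x + 4)*(x + 3)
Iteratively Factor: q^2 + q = (q)*(q + 1)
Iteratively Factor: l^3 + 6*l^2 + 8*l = (l)*(l^2 + 6*l + 8) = l*(l + 2)*(l + 4)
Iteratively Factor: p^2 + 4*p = (p)*(p + 4)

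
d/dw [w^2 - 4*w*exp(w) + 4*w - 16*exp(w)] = -4*w*exp(w) + 2*w - 20*exp(w) + 4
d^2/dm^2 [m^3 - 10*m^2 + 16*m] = 6*m - 20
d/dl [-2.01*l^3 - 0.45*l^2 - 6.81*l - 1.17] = -6.03*l^2 - 0.9*l - 6.81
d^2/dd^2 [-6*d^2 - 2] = -12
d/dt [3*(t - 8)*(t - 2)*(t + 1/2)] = 9*t^2 - 57*t + 33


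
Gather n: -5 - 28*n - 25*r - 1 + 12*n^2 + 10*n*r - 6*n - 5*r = 12*n^2 + n*(10*r - 34) - 30*r - 6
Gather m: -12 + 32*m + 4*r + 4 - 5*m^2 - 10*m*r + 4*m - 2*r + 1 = -5*m^2 + m*(36 - 10*r) + 2*r - 7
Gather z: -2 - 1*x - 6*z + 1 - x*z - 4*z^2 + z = -x - 4*z^2 + z*(-x - 5) - 1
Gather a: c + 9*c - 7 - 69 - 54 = 10*c - 130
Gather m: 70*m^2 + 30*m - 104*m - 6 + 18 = 70*m^2 - 74*m + 12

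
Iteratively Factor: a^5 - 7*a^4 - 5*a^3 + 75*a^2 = (a)*(a^4 - 7*a^3 - 5*a^2 + 75*a) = a*(a + 3)*(a^3 - 10*a^2 + 25*a) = a*(a - 5)*(a + 3)*(a^2 - 5*a) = a*(a - 5)^2*(a + 3)*(a)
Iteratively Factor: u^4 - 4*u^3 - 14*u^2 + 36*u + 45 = (u - 5)*(u^3 + u^2 - 9*u - 9) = (u - 5)*(u + 1)*(u^2 - 9) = (u - 5)*(u - 3)*(u + 1)*(u + 3)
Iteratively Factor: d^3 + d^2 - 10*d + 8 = (d + 4)*(d^2 - 3*d + 2) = (d - 1)*(d + 4)*(d - 2)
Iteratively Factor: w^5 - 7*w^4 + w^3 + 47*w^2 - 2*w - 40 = (w - 4)*(w^4 - 3*w^3 - 11*w^2 + 3*w + 10) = (w - 4)*(w - 1)*(w^3 - 2*w^2 - 13*w - 10) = (w - 4)*(w - 1)*(w + 1)*(w^2 - 3*w - 10) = (w - 4)*(w - 1)*(w + 1)*(w + 2)*(w - 5)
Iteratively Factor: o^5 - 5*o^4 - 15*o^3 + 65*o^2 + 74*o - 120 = (o + 2)*(o^4 - 7*o^3 - o^2 + 67*o - 60) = (o - 1)*(o + 2)*(o^3 - 6*o^2 - 7*o + 60) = (o - 4)*(o - 1)*(o + 2)*(o^2 - 2*o - 15) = (o - 5)*(o - 4)*(o - 1)*(o + 2)*(o + 3)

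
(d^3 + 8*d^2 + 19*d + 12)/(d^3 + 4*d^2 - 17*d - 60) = (d^2 + 5*d + 4)/(d^2 + d - 20)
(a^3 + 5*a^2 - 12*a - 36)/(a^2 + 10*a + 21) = (a^3 + 5*a^2 - 12*a - 36)/(a^2 + 10*a + 21)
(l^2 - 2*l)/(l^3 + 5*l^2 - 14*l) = 1/(l + 7)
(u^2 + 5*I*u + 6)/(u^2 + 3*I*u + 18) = (u - I)/(u - 3*I)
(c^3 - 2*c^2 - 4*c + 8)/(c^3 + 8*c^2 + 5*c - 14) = (c^2 - 4*c + 4)/(c^2 + 6*c - 7)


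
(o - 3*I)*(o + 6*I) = o^2 + 3*I*o + 18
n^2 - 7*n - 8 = (n - 8)*(n + 1)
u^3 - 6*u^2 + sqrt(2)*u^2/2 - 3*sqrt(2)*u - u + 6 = (u - 6)*(u - sqrt(2)/2)*(u + sqrt(2))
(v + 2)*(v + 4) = v^2 + 6*v + 8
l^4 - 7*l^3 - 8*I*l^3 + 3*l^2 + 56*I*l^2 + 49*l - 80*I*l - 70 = (l - 5)*(l - 2)*(l - 7*I)*(l - I)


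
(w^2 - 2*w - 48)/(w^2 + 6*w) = (w - 8)/w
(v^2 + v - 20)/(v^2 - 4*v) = (v + 5)/v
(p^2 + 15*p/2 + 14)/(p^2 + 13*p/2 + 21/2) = (p + 4)/(p + 3)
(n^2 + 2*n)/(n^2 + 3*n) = (n + 2)/(n + 3)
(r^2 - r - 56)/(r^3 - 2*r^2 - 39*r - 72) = (r + 7)/(r^2 + 6*r + 9)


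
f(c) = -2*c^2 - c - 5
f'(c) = -4*c - 1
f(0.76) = -6.92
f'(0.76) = -4.04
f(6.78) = -103.72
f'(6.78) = -28.12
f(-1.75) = -9.38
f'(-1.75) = 6.00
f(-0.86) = -5.62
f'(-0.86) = 2.44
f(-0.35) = -4.90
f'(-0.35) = 0.40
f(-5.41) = -58.13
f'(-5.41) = 20.64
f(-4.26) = -37.04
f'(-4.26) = 16.04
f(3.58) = -34.21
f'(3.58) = -15.32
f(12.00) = -305.00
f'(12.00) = -49.00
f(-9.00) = -158.00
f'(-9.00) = 35.00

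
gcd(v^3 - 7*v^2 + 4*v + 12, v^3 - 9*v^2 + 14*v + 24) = v^2 - 5*v - 6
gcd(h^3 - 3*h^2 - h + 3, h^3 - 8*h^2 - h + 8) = h^2 - 1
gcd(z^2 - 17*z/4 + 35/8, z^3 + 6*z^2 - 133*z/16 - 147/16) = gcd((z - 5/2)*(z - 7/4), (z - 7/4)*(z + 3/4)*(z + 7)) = z - 7/4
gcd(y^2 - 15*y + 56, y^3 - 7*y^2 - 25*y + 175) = y - 7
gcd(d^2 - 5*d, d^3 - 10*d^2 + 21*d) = d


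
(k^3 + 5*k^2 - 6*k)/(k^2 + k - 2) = k*(k + 6)/(k + 2)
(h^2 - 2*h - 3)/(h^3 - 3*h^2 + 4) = (h - 3)/(h^2 - 4*h + 4)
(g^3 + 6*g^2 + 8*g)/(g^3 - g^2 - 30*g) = (g^2 + 6*g + 8)/(g^2 - g - 30)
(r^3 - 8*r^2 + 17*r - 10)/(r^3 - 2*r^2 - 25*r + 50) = (r - 1)/(r + 5)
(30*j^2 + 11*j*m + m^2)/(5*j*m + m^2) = (6*j + m)/m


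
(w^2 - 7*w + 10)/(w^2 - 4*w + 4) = (w - 5)/(w - 2)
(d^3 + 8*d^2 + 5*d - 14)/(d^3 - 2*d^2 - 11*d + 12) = (d^2 + 9*d + 14)/(d^2 - d - 12)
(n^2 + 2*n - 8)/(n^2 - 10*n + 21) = (n^2 + 2*n - 8)/(n^2 - 10*n + 21)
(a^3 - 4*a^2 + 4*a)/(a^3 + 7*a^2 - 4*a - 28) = a*(a - 2)/(a^2 + 9*a + 14)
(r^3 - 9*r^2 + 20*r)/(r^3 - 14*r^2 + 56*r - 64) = r*(r - 5)/(r^2 - 10*r + 16)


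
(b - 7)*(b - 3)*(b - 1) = b^3 - 11*b^2 + 31*b - 21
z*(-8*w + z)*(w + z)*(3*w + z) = -24*w^3*z - 29*w^2*z^2 - 4*w*z^3 + z^4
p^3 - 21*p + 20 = (p - 4)*(p - 1)*(p + 5)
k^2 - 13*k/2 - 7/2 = (k - 7)*(k + 1/2)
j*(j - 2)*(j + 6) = j^3 + 4*j^2 - 12*j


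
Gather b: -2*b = -2*b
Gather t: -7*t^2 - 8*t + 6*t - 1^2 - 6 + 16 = -7*t^2 - 2*t + 9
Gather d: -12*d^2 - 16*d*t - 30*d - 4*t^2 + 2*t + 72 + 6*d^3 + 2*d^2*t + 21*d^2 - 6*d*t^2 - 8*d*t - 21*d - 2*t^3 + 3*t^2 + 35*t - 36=6*d^3 + d^2*(2*t + 9) + d*(-6*t^2 - 24*t - 51) - 2*t^3 - t^2 + 37*t + 36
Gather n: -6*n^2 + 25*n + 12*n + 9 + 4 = -6*n^2 + 37*n + 13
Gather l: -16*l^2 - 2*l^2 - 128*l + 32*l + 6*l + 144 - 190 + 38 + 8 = -18*l^2 - 90*l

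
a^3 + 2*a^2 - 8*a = a*(a - 2)*(a + 4)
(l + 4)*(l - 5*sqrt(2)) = l^2 - 5*sqrt(2)*l + 4*l - 20*sqrt(2)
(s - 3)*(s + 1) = s^2 - 2*s - 3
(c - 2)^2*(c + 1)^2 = c^4 - 2*c^3 - 3*c^2 + 4*c + 4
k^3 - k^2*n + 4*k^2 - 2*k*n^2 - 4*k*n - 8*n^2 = (k + 4)*(k - 2*n)*(k + n)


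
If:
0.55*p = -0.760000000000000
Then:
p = -1.38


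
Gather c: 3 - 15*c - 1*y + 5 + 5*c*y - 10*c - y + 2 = c*(5*y - 25) - 2*y + 10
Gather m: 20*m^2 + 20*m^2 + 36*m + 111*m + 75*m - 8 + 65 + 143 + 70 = 40*m^2 + 222*m + 270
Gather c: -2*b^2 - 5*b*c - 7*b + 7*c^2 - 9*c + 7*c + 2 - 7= -2*b^2 - 7*b + 7*c^2 + c*(-5*b - 2) - 5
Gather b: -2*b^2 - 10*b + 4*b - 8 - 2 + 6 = -2*b^2 - 6*b - 4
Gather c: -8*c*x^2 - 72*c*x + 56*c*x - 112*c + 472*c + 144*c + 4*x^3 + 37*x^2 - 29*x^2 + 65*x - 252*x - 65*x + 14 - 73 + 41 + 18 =c*(-8*x^2 - 16*x + 504) + 4*x^3 + 8*x^2 - 252*x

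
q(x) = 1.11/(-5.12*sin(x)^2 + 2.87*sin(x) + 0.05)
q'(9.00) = -10.35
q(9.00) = 3.06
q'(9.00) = -10.35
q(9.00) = 3.06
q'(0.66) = 225.89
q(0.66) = -9.65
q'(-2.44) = 0.52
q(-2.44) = -0.28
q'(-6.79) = -1.17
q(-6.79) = -0.44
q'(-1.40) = -0.04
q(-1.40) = -0.14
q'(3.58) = 1.66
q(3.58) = -0.53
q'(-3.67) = -57.47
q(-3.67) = 5.68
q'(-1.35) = -0.05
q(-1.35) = -0.15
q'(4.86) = -0.03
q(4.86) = -0.14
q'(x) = 1.11*(10.24*sin(x)*cos(x) - 2.87*cos(x))/(-5.12*sin(x)^2 + 2.87*sin(x) + 0.05)^2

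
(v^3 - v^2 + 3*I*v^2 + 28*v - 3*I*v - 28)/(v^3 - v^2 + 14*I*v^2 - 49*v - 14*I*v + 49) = (v - 4*I)/(v + 7*I)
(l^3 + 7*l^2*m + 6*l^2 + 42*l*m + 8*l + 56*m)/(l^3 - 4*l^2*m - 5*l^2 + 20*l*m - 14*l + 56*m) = (l^2 + 7*l*m + 4*l + 28*m)/(l^2 - 4*l*m - 7*l + 28*m)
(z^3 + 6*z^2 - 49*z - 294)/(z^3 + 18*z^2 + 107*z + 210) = (z - 7)/(z + 5)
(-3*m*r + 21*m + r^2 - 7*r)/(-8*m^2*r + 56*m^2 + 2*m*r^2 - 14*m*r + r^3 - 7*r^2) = (-3*m + r)/(-8*m^2 + 2*m*r + r^2)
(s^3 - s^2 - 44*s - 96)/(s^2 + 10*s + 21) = (s^2 - 4*s - 32)/(s + 7)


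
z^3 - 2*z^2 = z^2*(z - 2)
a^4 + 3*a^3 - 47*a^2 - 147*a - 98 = (a - 7)*(a + 1)*(a + 2)*(a + 7)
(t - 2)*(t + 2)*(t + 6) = t^3 + 6*t^2 - 4*t - 24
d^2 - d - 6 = (d - 3)*(d + 2)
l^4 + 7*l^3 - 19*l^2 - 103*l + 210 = (l - 3)*(l - 2)*(l + 5)*(l + 7)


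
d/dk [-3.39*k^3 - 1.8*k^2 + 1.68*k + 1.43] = -10.17*k^2 - 3.6*k + 1.68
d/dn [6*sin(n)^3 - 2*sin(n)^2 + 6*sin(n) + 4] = 2*(9*sin(n)^2 - 2*sin(n) + 3)*cos(n)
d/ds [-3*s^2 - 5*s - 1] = -6*s - 5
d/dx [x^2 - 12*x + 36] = 2*x - 12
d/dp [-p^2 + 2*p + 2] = 2 - 2*p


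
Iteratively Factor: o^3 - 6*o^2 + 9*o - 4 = (o - 1)*(o^2 - 5*o + 4) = (o - 1)^2*(o - 4)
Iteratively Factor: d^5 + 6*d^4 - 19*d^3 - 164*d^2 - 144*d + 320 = (d + 4)*(d^4 + 2*d^3 - 27*d^2 - 56*d + 80) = (d + 4)^2*(d^3 - 2*d^2 - 19*d + 20) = (d + 4)^3*(d^2 - 6*d + 5) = (d - 5)*(d + 4)^3*(d - 1)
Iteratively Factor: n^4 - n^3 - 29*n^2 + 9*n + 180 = (n + 4)*(n^3 - 5*n^2 - 9*n + 45) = (n + 3)*(n + 4)*(n^2 - 8*n + 15) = (n - 3)*(n + 3)*(n + 4)*(n - 5)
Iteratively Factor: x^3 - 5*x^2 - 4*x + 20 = (x - 2)*(x^2 - 3*x - 10) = (x - 2)*(x + 2)*(x - 5)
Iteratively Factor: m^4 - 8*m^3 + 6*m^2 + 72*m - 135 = (m - 3)*(m^3 - 5*m^2 - 9*m + 45) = (m - 5)*(m - 3)*(m^2 - 9) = (m - 5)*(m - 3)^2*(m + 3)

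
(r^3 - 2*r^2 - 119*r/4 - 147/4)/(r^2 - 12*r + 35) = (r^2 + 5*r + 21/4)/(r - 5)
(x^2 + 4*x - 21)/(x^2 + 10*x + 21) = (x - 3)/(x + 3)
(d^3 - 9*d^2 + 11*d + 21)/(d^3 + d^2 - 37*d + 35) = (d^3 - 9*d^2 + 11*d + 21)/(d^3 + d^2 - 37*d + 35)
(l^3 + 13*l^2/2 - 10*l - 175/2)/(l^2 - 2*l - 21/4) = 2*(l^2 + 10*l + 25)/(2*l + 3)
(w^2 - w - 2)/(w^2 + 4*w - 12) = (w + 1)/(w + 6)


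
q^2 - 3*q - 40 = (q - 8)*(q + 5)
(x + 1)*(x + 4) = x^2 + 5*x + 4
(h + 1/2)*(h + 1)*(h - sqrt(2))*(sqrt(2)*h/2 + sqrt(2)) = sqrt(2)*h^4/2 - h^3 + 7*sqrt(2)*h^3/4 - 7*h^2/2 + 7*sqrt(2)*h^2/4 - 7*h/2 + sqrt(2)*h/2 - 1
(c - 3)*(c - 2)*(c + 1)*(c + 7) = c^4 + 3*c^3 - 27*c^2 + 13*c + 42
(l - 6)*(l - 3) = l^2 - 9*l + 18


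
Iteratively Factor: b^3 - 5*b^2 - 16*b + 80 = (b - 5)*(b^2 - 16) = (b - 5)*(b - 4)*(b + 4)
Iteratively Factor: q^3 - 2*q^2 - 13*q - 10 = (q + 1)*(q^2 - 3*q - 10) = (q - 5)*(q + 1)*(q + 2)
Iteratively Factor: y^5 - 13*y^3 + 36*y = (y - 3)*(y^4 + 3*y^3 - 4*y^2 - 12*y) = (y - 3)*(y + 2)*(y^3 + y^2 - 6*y) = (y - 3)*(y - 2)*(y + 2)*(y^2 + 3*y) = y*(y - 3)*(y - 2)*(y + 2)*(y + 3)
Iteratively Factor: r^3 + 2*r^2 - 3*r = (r)*(r^2 + 2*r - 3) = r*(r + 3)*(r - 1)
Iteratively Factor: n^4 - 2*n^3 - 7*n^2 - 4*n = (n + 1)*(n^3 - 3*n^2 - 4*n) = (n + 1)^2*(n^2 - 4*n) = (n - 4)*(n + 1)^2*(n)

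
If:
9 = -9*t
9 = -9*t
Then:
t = -1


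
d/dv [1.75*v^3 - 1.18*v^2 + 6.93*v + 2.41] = 5.25*v^2 - 2.36*v + 6.93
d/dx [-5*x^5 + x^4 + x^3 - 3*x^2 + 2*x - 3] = -25*x^4 + 4*x^3 + 3*x^2 - 6*x + 2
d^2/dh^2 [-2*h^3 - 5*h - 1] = -12*h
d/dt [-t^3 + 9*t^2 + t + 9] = -3*t^2 + 18*t + 1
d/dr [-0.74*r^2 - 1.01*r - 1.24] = -1.48*r - 1.01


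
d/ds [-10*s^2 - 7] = -20*s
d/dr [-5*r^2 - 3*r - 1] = -10*r - 3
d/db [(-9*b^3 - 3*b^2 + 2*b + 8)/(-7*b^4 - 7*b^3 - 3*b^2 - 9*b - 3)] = 3*(-21*b^6 - 14*b^5 + 16*b^4 + 138*b^3 + 94*b^2 + 22*b + 22)/(49*b^8 + 98*b^7 + 91*b^6 + 168*b^5 + 177*b^4 + 96*b^3 + 99*b^2 + 54*b + 9)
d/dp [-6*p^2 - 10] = -12*p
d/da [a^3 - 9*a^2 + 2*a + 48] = 3*a^2 - 18*a + 2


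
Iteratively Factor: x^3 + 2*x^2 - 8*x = (x - 2)*(x^2 + 4*x) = x*(x - 2)*(x + 4)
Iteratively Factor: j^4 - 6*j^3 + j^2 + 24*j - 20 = (j - 1)*(j^3 - 5*j^2 - 4*j + 20) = (j - 2)*(j - 1)*(j^2 - 3*j - 10) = (j - 2)*(j - 1)*(j + 2)*(j - 5)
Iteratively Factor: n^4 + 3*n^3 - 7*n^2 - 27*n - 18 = (n - 3)*(n^3 + 6*n^2 + 11*n + 6) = (n - 3)*(n + 1)*(n^2 + 5*n + 6) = (n - 3)*(n + 1)*(n + 3)*(n + 2)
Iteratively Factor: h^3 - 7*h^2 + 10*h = (h)*(h^2 - 7*h + 10) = h*(h - 5)*(h - 2)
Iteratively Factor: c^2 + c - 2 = (c - 1)*(c + 2)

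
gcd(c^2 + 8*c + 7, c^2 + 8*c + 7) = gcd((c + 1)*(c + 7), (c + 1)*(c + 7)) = c^2 + 8*c + 7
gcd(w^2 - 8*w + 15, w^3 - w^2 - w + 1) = 1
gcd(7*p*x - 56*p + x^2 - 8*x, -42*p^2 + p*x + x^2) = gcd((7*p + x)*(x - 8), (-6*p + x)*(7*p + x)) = 7*p + x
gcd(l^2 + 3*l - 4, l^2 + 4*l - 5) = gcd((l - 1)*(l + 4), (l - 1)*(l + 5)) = l - 1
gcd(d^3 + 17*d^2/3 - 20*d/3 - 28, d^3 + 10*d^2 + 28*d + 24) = d^2 + 8*d + 12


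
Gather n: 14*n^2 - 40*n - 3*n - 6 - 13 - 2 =14*n^2 - 43*n - 21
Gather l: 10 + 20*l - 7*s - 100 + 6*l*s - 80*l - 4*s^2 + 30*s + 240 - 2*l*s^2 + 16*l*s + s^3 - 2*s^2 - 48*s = l*(-2*s^2 + 22*s - 60) + s^3 - 6*s^2 - 25*s + 150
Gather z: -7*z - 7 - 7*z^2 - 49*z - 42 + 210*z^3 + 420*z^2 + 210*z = 210*z^3 + 413*z^2 + 154*z - 49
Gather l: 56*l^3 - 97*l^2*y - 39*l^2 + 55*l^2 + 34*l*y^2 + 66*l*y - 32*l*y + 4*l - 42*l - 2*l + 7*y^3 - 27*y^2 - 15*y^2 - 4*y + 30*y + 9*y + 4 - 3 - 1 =56*l^3 + l^2*(16 - 97*y) + l*(34*y^2 + 34*y - 40) + 7*y^3 - 42*y^2 + 35*y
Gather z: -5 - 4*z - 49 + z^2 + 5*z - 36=z^2 + z - 90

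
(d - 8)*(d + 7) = d^2 - d - 56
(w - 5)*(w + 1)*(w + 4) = w^3 - 21*w - 20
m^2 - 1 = (m - 1)*(m + 1)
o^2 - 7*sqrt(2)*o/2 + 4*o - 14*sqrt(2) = (o + 4)*(o - 7*sqrt(2)/2)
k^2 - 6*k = k*(k - 6)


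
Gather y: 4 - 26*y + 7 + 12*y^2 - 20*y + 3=12*y^2 - 46*y + 14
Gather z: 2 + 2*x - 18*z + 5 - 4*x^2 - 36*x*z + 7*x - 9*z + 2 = -4*x^2 + 9*x + z*(-36*x - 27) + 9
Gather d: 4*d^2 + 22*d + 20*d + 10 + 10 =4*d^2 + 42*d + 20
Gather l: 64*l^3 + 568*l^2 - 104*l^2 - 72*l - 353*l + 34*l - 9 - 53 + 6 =64*l^3 + 464*l^2 - 391*l - 56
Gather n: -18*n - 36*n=-54*n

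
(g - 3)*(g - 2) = g^2 - 5*g + 6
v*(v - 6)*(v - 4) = v^3 - 10*v^2 + 24*v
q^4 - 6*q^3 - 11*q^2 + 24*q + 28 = (q - 7)*(q - 2)*(q + 1)*(q + 2)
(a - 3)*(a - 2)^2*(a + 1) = a^4 - 6*a^3 + 9*a^2 + 4*a - 12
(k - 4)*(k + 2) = k^2 - 2*k - 8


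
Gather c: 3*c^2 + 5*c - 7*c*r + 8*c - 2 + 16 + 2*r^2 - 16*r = 3*c^2 + c*(13 - 7*r) + 2*r^2 - 16*r + 14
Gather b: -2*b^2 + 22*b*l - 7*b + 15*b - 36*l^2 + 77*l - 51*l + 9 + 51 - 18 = -2*b^2 + b*(22*l + 8) - 36*l^2 + 26*l + 42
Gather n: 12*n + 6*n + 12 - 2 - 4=18*n + 6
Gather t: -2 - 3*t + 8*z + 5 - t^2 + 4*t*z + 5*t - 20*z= -t^2 + t*(4*z + 2) - 12*z + 3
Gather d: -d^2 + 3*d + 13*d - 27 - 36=-d^2 + 16*d - 63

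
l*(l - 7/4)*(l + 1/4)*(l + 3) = l^4 + 3*l^3/2 - 79*l^2/16 - 21*l/16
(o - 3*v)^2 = o^2 - 6*o*v + 9*v^2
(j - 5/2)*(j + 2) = j^2 - j/2 - 5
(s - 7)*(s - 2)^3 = s^4 - 13*s^3 + 54*s^2 - 92*s + 56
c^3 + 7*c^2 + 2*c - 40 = (c - 2)*(c + 4)*(c + 5)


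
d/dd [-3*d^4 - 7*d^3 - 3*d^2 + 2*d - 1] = -12*d^3 - 21*d^2 - 6*d + 2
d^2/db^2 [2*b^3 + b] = 12*b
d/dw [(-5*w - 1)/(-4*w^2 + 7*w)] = (-20*w^2 - 8*w + 7)/(w^2*(16*w^2 - 56*w + 49))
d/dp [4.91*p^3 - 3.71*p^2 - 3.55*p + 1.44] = 14.73*p^2 - 7.42*p - 3.55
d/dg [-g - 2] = -1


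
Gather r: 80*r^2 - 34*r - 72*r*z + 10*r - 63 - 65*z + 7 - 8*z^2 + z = 80*r^2 + r*(-72*z - 24) - 8*z^2 - 64*z - 56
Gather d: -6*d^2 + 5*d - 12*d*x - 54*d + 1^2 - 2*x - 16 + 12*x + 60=-6*d^2 + d*(-12*x - 49) + 10*x + 45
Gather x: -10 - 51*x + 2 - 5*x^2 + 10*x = -5*x^2 - 41*x - 8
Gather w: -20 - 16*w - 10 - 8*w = -24*w - 30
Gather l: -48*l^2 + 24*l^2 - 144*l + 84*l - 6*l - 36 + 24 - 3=-24*l^2 - 66*l - 15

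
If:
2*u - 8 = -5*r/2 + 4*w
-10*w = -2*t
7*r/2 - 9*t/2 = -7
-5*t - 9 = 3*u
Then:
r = -5516/193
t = -3990/193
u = 6071/193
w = -798/193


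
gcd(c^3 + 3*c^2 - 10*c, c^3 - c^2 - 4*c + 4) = c - 2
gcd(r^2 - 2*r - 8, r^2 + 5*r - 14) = 1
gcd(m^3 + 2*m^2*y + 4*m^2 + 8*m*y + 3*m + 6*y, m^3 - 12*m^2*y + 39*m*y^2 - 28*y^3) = 1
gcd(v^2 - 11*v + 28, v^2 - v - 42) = v - 7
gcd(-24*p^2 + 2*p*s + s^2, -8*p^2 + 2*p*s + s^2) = 1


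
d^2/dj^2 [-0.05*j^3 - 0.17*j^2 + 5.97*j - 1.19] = -0.3*j - 0.34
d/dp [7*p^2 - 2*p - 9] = 14*p - 2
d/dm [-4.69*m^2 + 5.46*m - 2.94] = 5.46 - 9.38*m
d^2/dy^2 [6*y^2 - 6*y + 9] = 12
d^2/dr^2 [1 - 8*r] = 0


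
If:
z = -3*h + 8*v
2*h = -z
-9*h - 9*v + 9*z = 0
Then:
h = 0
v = 0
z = 0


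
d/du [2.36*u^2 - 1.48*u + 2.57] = 4.72*u - 1.48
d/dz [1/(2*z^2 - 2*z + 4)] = (1/2 - z)/(z^2 - z + 2)^2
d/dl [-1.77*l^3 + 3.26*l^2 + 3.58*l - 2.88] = -5.31*l^2 + 6.52*l + 3.58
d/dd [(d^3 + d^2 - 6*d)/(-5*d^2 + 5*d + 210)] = (-d^4 + 2*d^3 + 121*d^2 + 84*d - 252)/(5*(d^4 - 2*d^3 - 83*d^2 + 84*d + 1764))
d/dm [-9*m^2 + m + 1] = 1 - 18*m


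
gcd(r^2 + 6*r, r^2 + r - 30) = r + 6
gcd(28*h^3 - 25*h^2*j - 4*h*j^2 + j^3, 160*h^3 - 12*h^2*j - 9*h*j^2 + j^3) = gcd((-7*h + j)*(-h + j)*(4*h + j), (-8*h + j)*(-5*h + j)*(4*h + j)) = 4*h + j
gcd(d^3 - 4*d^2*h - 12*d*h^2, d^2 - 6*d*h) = d^2 - 6*d*h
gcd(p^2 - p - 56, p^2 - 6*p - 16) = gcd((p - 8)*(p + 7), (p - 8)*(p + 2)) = p - 8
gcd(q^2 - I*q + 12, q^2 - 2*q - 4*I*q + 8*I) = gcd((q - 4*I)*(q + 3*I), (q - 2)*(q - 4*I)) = q - 4*I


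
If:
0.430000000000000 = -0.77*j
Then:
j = -0.56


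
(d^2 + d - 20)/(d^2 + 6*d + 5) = (d - 4)/(d + 1)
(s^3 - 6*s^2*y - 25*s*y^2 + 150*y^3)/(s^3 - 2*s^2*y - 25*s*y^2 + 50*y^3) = (-s + 6*y)/(-s + 2*y)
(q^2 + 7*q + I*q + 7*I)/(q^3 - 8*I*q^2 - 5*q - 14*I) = (q + 7)/(q^2 - 9*I*q - 14)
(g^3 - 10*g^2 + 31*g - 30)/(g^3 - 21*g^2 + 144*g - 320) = (g^2 - 5*g + 6)/(g^2 - 16*g + 64)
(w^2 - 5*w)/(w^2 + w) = (w - 5)/(w + 1)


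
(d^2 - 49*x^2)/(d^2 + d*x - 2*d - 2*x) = (d^2 - 49*x^2)/(d^2 + d*x - 2*d - 2*x)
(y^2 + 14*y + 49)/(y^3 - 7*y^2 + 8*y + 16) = (y^2 + 14*y + 49)/(y^3 - 7*y^2 + 8*y + 16)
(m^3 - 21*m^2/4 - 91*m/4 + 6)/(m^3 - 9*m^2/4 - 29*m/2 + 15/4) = (m - 8)/(m - 5)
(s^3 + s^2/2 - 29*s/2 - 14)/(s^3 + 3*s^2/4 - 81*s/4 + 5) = 2*(2*s^2 + 9*s + 7)/(4*s^2 + 19*s - 5)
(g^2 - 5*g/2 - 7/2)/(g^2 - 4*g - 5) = (g - 7/2)/(g - 5)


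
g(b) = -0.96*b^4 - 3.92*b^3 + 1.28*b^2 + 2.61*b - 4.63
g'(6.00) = -1234.83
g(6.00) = -2033.77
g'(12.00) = -8295.63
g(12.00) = -26469.31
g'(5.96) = -1212.83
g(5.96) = -1984.82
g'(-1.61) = -15.97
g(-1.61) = 4.39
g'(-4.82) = 147.06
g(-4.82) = -66.67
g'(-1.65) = -16.38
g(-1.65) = 5.04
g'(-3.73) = 28.72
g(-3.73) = 21.05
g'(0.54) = -0.04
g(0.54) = -3.55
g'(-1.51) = -14.85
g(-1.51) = 2.85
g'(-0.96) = -7.29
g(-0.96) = -3.30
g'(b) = -3.84*b^3 - 11.76*b^2 + 2.56*b + 2.61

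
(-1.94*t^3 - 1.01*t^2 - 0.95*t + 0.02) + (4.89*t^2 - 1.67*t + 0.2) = -1.94*t^3 + 3.88*t^2 - 2.62*t + 0.22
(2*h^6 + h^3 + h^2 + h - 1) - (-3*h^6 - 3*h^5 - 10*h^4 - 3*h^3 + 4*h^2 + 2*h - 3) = 5*h^6 + 3*h^5 + 10*h^4 + 4*h^3 - 3*h^2 - h + 2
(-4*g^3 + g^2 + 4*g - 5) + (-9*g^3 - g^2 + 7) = -13*g^3 + 4*g + 2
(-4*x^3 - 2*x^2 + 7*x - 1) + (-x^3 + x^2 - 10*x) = -5*x^3 - x^2 - 3*x - 1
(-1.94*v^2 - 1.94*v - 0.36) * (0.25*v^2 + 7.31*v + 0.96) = -0.485*v^4 - 14.6664*v^3 - 16.1338*v^2 - 4.494*v - 0.3456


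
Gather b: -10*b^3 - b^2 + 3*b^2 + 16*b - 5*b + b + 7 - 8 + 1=-10*b^3 + 2*b^2 + 12*b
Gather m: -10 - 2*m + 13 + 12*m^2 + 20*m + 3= 12*m^2 + 18*m + 6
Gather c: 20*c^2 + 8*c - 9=20*c^2 + 8*c - 9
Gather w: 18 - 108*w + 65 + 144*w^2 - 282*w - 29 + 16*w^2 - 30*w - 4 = 160*w^2 - 420*w + 50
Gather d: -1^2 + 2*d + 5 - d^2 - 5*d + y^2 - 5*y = -d^2 - 3*d + y^2 - 5*y + 4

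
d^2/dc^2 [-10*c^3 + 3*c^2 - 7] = 6 - 60*c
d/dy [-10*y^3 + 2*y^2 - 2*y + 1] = -30*y^2 + 4*y - 2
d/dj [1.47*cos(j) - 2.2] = -1.47*sin(j)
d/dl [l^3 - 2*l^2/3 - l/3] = 3*l^2 - 4*l/3 - 1/3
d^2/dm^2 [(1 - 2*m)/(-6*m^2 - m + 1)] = 2*(4*(1 - 9*m)*(6*m^2 + m - 1) + (2*m - 1)*(12*m + 1)^2)/(6*m^2 + m - 1)^3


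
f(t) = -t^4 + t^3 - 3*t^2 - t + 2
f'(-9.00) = 3212.00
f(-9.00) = -7522.00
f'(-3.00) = 152.00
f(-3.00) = -130.00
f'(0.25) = -2.38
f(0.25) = 1.57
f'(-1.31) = 21.00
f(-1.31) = -7.03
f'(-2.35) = 81.58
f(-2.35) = -55.69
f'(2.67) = -71.77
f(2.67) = -53.84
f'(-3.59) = 244.28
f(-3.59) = -245.45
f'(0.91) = -6.99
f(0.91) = -1.33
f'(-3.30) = 195.22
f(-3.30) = -181.90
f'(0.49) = -3.69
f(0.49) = 0.85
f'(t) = -4*t^3 + 3*t^2 - 6*t - 1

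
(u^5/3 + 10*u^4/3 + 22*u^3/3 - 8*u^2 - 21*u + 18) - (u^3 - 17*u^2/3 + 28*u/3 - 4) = u^5/3 + 10*u^4/3 + 19*u^3/3 - 7*u^2/3 - 91*u/3 + 22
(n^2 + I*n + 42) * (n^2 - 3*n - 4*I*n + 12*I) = n^4 - 3*n^3 - 3*I*n^3 + 46*n^2 + 9*I*n^2 - 138*n - 168*I*n + 504*I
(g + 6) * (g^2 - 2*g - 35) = g^3 + 4*g^2 - 47*g - 210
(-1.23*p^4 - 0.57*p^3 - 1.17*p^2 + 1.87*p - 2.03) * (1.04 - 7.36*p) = 9.0528*p^5 + 2.916*p^4 + 8.0184*p^3 - 14.98*p^2 + 16.8856*p - 2.1112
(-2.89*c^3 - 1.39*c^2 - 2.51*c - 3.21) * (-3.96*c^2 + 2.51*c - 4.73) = 11.4444*c^5 - 1.7495*c^4 + 20.1204*c^3 + 12.9862*c^2 + 3.8152*c + 15.1833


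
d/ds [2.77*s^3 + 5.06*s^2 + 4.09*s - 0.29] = 8.31*s^2 + 10.12*s + 4.09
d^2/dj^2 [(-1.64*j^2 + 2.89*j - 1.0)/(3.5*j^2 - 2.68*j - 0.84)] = (40.0386*j^3 - 102.4296*j^2 + 107.2596*j - 35.571104)/(42.875*j^6 - 98.49*j^5 + 44.5452*j^4 + 28.026368*j^3 - 10.690848*j^2 - 5.673024*j - 0.592704)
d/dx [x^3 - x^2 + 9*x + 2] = 3*x^2 - 2*x + 9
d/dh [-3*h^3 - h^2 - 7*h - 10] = -9*h^2 - 2*h - 7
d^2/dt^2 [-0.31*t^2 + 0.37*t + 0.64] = -0.620000000000000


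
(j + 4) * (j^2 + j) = j^3 + 5*j^2 + 4*j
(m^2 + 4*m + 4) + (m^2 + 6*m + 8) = 2*m^2 + 10*m + 12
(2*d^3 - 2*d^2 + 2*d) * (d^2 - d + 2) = 2*d^5 - 4*d^4 + 8*d^3 - 6*d^2 + 4*d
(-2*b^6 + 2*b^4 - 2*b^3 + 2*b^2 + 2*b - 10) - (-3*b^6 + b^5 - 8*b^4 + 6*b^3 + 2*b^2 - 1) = b^6 - b^5 + 10*b^4 - 8*b^3 + 2*b - 9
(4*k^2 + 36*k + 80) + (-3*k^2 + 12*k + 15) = k^2 + 48*k + 95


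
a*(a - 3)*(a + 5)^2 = a^4 + 7*a^3 - 5*a^2 - 75*a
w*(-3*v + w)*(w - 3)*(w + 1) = -3*v*w^3 + 6*v*w^2 + 9*v*w + w^4 - 2*w^3 - 3*w^2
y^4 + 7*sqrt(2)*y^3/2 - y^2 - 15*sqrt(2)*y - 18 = (y - 3*sqrt(2)/2)*(y + sqrt(2))^2*(y + 3*sqrt(2))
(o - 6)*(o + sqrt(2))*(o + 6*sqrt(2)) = o^3 - 6*o^2 + 7*sqrt(2)*o^2 - 42*sqrt(2)*o + 12*o - 72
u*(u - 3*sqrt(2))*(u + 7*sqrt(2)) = u^3 + 4*sqrt(2)*u^2 - 42*u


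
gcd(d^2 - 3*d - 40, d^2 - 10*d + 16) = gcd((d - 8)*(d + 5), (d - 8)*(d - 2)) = d - 8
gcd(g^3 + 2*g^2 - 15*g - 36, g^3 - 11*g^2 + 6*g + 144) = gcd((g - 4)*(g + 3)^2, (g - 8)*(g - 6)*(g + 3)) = g + 3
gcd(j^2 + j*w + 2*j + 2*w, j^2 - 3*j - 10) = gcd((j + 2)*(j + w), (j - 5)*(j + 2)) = j + 2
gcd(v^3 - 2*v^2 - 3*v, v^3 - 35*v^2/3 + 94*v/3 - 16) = v - 3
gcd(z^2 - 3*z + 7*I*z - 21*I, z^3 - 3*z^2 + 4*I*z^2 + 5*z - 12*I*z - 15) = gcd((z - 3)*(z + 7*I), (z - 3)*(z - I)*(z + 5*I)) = z - 3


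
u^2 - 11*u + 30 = (u - 6)*(u - 5)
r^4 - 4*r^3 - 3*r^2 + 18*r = r*(r - 3)^2*(r + 2)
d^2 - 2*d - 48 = (d - 8)*(d + 6)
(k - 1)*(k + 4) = k^2 + 3*k - 4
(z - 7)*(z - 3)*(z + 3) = z^3 - 7*z^2 - 9*z + 63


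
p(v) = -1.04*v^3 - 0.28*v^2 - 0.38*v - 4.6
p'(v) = -3.12*v^2 - 0.56*v - 0.38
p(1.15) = -6.99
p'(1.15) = -5.15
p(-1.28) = -2.39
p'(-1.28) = -4.78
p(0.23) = -4.71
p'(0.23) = -0.67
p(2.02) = -15.08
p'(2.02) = -14.24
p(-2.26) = 6.83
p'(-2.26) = -15.05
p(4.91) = -136.32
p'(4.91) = -78.35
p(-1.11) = -3.10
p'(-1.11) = -3.60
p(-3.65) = 43.63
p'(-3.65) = -39.90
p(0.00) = -4.60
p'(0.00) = -0.38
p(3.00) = -36.34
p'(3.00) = -30.14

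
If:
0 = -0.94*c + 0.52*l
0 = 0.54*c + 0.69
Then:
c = -1.28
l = -2.31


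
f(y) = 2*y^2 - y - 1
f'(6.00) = 23.00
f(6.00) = 65.00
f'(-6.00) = -25.00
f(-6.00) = 77.00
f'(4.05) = 15.20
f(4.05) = 27.76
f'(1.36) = 4.44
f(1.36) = 1.34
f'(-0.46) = -2.84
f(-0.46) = -0.12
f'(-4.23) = -17.92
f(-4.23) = 39.02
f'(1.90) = 6.60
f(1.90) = 4.32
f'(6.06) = 23.24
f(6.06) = 66.39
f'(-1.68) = -7.72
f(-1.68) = 6.32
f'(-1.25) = -6.00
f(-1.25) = 3.38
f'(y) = 4*y - 1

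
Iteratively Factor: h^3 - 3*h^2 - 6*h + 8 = (h - 4)*(h^2 + h - 2) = (h - 4)*(h + 2)*(h - 1)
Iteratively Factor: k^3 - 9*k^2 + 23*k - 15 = (k - 3)*(k^2 - 6*k + 5) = (k - 3)*(k - 1)*(k - 5)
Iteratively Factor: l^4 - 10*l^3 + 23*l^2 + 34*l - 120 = (l - 4)*(l^3 - 6*l^2 - l + 30) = (l - 5)*(l - 4)*(l^2 - l - 6) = (l - 5)*(l - 4)*(l + 2)*(l - 3)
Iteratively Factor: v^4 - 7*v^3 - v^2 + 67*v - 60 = (v - 4)*(v^3 - 3*v^2 - 13*v + 15) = (v - 4)*(v + 3)*(v^2 - 6*v + 5) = (v - 5)*(v - 4)*(v + 3)*(v - 1)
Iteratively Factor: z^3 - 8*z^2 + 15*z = (z)*(z^2 - 8*z + 15) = z*(z - 3)*(z - 5)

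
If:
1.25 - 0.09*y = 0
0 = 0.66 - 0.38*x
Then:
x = 1.74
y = 13.89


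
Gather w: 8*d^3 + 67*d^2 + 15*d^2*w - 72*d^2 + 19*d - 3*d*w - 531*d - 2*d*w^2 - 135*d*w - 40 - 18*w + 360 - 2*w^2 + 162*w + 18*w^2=8*d^3 - 5*d^2 - 512*d + w^2*(16 - 2*d) + w*(15*d^2 - 138*d + 144) + 320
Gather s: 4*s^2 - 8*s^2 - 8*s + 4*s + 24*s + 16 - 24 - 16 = -4*s^2 + 20*s - 24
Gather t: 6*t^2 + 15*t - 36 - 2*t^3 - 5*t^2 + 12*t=-2*t^3 + t^2 + 27*t - 36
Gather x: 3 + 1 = 4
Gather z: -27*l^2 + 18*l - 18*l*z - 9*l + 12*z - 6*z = -27*l^2 + 9*l + z*(6 - 18*l)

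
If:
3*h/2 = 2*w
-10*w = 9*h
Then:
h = 0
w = 0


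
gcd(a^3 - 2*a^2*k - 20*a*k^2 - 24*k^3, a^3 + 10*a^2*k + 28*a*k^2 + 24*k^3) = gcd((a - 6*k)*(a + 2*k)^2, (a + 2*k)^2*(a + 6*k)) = a^2 + 4*a*k + 4*k^2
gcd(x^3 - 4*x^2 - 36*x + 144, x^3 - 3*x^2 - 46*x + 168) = x^2 - 10*x + 24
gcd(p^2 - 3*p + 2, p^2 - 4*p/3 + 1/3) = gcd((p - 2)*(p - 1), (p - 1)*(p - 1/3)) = p - 1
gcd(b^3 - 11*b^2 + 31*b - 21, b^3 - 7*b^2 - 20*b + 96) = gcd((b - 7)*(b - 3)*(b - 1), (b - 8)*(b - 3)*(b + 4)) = b - 3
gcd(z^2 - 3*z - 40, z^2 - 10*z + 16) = z - 8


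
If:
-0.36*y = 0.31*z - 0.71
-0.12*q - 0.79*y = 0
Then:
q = 5.66898148148148*z - 12.9837962962963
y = 1.97222222222222 - 0.861111111111111*z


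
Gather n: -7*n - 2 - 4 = -7*n - 6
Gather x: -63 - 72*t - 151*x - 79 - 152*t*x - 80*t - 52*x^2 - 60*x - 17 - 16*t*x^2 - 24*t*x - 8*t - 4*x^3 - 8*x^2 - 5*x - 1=-160*t - 4*x^3 + x^2*(-16*t - 60) + x*(-176*t - 216) - 160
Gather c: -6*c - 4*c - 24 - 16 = -10*c - 40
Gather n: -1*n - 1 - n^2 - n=-n^2 - 2*n - 1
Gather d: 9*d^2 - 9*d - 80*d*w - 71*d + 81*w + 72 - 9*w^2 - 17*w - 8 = 9*d^2 + d*(-80*w - 80) - 9*w^2 + 64*w + 64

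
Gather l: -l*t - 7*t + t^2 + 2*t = -l*t + t^2 - 5*t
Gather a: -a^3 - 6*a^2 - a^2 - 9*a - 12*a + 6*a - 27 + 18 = -a^3 - 7*a^2 - 15*a - 9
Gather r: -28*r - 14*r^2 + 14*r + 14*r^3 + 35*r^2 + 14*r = 14*r^3 + 21*r^2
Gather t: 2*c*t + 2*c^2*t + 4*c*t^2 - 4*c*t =4*c*t^2 + t*(2*c^2 - 2*c)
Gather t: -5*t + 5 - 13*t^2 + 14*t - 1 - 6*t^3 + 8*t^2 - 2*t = -6*t^3 - 5*t^2 + 7*t + 4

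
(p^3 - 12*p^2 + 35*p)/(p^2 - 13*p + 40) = p*(p - 7)/(p - 8)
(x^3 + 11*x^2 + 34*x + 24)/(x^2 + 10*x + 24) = x + 1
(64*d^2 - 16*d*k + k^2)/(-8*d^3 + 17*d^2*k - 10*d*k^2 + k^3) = (-8*d + k)/(d^2 - 2*d*k + k^2)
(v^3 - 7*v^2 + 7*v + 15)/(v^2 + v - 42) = (v^3 - 7*v^2 + 7*v + 15)/(v^2 + v - 42)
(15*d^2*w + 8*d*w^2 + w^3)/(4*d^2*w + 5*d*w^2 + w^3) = (15*d^2 + 8*d*w + w^2)/(4*d^2 + 5*d*w + w^2)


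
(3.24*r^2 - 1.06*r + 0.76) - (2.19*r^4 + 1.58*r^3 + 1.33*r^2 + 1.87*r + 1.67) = -2.19*r^4 - 1.58*r^3 + 1.91*r^2 - 2.93*r - 0.91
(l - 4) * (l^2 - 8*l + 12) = l^3 - 12*l^2 + 44*l - 48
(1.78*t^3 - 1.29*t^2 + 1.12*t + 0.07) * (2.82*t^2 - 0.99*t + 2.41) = 5.0196*t^5 - 5.4*t^4 + 8.7253*t^3 - 4.0203*t^2 + 2.6299*t + 0.1687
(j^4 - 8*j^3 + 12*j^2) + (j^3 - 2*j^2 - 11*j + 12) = j^4 - 7*j^3 + 10*j^2 - 11*j + 12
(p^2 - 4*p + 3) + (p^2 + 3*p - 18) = 2*p^2 - p - 15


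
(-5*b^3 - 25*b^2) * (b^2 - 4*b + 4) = -5*b^5 - 5*b^4 + 80*b^3 - 100*b^2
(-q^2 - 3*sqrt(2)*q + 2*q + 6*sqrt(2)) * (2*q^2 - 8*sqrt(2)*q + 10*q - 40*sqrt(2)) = -2*q^4 - 6*q^3 + 2*sqrt(2)*q^3 + 6*sqrt(2)*q^2 + 68*q^2 - 20*sqrt(2)*q + 144*q - 480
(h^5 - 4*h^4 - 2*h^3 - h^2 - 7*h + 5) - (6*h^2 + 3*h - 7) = h^5 - 4*h^4 - 2*h^3 - 7*h^2 - 10*h + 12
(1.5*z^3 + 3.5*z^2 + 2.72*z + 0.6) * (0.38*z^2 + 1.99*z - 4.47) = 0.57*z^5 + 4.315*z^4 + 1.2936*z^3 - 10.0042*z^2 - 10.9644*z - 2.682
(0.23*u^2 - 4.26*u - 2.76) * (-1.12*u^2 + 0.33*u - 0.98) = -0.2576*u^4 + 4.8471*u^3 + 1.46*u^2 + 3.264*u + 2.7048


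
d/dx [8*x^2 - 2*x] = 16*x - 2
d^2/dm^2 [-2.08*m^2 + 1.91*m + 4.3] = -4.16000000000000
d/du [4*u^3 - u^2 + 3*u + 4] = 12*u^2 - 2*u + 3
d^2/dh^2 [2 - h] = 0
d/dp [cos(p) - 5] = -sin(p)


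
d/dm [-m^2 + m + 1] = 1 - 2*m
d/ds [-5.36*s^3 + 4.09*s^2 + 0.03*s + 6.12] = -16.08*s^2 + 8.18*s + 0.03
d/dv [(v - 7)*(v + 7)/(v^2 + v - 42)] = 1/(v^2 - 12*v + 36)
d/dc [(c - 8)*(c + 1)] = 2*c - 7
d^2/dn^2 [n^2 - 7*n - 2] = 2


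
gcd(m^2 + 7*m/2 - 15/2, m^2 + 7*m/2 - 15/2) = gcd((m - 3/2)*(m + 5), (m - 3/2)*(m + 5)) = m^2 + 7*m/2 - 15/2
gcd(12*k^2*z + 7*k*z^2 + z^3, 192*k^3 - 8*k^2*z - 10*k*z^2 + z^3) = 4*k + z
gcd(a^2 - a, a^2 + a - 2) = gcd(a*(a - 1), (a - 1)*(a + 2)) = a - 1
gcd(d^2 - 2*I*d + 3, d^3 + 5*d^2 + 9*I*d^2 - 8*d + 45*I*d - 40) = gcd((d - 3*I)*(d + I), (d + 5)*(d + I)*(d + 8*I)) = d + I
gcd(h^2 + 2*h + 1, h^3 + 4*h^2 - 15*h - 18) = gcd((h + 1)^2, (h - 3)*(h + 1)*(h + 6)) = h + 1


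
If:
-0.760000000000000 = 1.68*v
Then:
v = -0.45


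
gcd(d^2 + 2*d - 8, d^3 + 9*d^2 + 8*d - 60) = d - 2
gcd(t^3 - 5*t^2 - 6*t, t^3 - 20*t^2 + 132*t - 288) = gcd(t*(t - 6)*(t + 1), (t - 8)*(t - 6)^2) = t - 6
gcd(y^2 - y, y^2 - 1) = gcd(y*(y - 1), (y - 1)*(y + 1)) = y - 1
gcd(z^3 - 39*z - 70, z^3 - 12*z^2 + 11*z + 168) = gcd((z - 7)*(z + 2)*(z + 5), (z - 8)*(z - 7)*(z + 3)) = z - 7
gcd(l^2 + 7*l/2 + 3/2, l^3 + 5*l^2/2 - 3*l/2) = l + 3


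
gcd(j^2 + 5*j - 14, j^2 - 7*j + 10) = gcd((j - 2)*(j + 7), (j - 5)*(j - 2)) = j - 2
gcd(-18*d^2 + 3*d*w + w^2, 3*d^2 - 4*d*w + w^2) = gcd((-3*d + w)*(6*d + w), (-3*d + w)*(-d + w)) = -3*d + w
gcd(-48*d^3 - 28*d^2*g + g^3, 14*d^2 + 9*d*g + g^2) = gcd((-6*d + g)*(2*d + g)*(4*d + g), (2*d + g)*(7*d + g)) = 2*d + g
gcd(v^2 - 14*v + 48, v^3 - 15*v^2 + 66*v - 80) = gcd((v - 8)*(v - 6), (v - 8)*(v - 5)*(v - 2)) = v - 8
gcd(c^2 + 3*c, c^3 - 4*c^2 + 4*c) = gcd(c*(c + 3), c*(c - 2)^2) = c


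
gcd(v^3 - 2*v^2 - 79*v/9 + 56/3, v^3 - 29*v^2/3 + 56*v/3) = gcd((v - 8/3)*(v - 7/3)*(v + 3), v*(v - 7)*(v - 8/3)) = v - 8/3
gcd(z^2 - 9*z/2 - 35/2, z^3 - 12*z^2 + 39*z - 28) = z - 7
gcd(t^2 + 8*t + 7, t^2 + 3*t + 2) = t + 1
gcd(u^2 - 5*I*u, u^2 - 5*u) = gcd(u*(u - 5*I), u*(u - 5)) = u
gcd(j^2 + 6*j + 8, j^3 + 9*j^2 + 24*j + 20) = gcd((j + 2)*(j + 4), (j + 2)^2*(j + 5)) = j + 2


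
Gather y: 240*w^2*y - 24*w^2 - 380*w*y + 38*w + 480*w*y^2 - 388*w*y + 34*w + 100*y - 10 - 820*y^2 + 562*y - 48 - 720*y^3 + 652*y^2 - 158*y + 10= -24*w^2 + 72*w - 720*y^3 + y^2*(480*w - 168) + y*(240*w^2 - 768*w + 504) - 48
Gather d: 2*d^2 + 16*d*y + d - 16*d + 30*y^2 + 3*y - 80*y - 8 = 2*d^2 + d*(16*y - 15) + 30*y^2 - 77*y - 8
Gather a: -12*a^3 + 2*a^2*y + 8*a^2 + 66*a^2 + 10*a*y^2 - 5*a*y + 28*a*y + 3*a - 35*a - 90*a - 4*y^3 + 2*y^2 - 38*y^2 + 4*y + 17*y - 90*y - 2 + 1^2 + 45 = -12*a^3 + a^2*(2*y + 74) + a*(10*y^2 + 23*y - 122) - 4*y^3 - 36*y^2 - 69*y + 44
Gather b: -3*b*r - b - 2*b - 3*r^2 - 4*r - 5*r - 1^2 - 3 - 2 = b*(-3*r - 3) - 3*r^2 - 9*r - 6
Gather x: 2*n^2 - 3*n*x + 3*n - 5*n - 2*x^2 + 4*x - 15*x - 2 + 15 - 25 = 2*n^2 - 2*n - 2*x^2 + x*(-3*n - 11) - 12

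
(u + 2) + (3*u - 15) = 4*u - 13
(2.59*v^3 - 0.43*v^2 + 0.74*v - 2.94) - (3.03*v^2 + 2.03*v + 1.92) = 2.59*v^3 - 3.46*v^2 - 1.29*v - 4.86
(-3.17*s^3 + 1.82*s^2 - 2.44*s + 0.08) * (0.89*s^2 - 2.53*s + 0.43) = -2.8213*s^5 + 9.6399*s^4 - 8.1393*s^3 + 7.027*s^2 - 1.2516*s + 0.0344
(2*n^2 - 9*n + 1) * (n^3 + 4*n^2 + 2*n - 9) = 2*n^5 - n^4 - 31*n^3 - 32*n^2 + 83*n - 9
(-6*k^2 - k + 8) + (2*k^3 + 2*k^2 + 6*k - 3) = 2*k^3 - 4*k^2 + 5*k + 5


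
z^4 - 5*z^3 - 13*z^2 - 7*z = z*(z - 7)*(z + 1)^2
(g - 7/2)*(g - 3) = g^2 - 13*g/2 + 21/2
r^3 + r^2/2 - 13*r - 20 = (r - 4)*(r + 2)*(r + 5/2)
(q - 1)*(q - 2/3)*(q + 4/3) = q^3 - q^2/3 - 14*q/9 + 8/9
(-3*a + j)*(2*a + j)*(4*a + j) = -24*a^3 - 10*a^2*j + 3*a*j^2 + j^3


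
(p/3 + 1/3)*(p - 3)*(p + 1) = p^3/3 - p^2/3 - 5*p/3 - 1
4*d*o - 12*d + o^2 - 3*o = (4*d + o)*(o - 3)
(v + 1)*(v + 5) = v^2 + 6*v + 5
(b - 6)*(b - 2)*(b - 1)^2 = b^4 - 10*b^3 + 29*b^2 - 32*b + 12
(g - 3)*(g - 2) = g^2 - 5*g + 6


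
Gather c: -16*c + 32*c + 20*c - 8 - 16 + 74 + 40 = 36*c + 90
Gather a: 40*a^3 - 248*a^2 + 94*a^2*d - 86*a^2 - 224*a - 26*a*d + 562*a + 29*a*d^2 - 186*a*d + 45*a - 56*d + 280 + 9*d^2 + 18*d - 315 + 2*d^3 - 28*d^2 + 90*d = 40*a^3 + a^2*(94*d - 334) + a*(29*d^2 - 212*d + 383) + 2*d^3 - 19*d^2 + 52*d - 35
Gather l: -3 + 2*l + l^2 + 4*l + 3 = l^2 + 6*l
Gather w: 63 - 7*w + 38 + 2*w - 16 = 85 - 5*w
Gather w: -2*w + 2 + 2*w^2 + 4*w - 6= 2*w^2 + 2*w - 4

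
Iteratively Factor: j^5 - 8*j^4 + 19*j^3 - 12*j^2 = (j)*(j^4 - 8*j^3 + 19*j^2 - 12*j) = j*(j - 3)*(j^3 - 5*j^2 + 4*j) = j*(j - 4)*(j - 3)*(j^2 - j) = j*(j - 4)*(j - 3)*(j - 1)*(j)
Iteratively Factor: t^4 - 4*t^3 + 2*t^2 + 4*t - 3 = (t + 1)*(t^3 - 5*t^2 + 7*t - 3) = (t - 1)*(t + 1)*(t^2 - 4*t + 3) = (t - 3)*(t - 1)*(t + 1)*(t - 1)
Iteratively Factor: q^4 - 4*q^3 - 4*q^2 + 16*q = (q - 2)*(q^3 - 2*q^2 - 8*q) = (q - 2)*(q + 2)*(q^2 - 4*q) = q*(q - 2)*(q + 2)*(q - 4)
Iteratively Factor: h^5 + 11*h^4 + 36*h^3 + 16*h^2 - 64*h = (h + 4)*(h^4 + 7*h^3 + 8*h^2 - 16*h) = (h - 1)*(h + 4)*(h^3 + 8*h^2 + 16*h) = (h - 1)*(h + 4)^2*(h^2 + 4*h) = (h - 1)*(h + 4)^3*(h)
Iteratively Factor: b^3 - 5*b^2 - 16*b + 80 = (b - 5)*(b^2 - 16) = (b - 5)*(b - 4)*(b + 4)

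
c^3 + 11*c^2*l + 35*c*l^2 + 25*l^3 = (c + l)*(c + 5*l)^2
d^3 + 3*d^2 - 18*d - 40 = (d - 4)*(d + 2)*(d + 5)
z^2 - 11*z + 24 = (z - 8)*(z - 3)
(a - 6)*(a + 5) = a^2 - a - 30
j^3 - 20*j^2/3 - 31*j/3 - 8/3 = (j - 8)*(j + 1/3)*(j + 1)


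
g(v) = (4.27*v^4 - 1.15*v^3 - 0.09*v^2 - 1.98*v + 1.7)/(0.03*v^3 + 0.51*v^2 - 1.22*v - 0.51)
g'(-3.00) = -43.51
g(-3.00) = 55.38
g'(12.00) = 92.38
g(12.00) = 785.62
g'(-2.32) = -29.48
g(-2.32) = 30.67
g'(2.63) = -2167.94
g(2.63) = 505.24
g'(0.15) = 6.18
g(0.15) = -2.05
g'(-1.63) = -16.98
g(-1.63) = 14.72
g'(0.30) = 3.72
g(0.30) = -1.33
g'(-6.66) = -166.22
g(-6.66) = 409.44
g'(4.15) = 29.18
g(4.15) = 219.67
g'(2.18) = -979.72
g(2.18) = -187.28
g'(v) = (-0.09*v^2 - 1.02*v + 1.22)*(4.27*v^4 - 1.15*v^3 - 0.09*v^2 - 1.98*v + 1.7)/(0.03*v^3 + 0.51*v^2 - 1.22*v - 0.51)^2 + (17.08*v^3 - 3.45*v^2 - 0.18*v - 1.98)/(0.03*v^3 + 0.51*v^2 - 1.22*v - 0.51)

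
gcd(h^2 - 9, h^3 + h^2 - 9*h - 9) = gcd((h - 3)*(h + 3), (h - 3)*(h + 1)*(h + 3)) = h^2 - 9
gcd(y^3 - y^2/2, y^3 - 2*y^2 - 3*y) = y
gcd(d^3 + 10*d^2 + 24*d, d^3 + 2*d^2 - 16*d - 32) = d + 4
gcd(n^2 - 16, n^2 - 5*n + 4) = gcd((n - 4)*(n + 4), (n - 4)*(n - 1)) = n - 4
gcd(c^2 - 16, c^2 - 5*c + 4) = c - 4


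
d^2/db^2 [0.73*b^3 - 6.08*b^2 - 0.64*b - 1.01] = 4.38*b - 12.16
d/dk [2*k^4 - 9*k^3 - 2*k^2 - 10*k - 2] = 8*k^3 - 27*k^2 - 4*k - 10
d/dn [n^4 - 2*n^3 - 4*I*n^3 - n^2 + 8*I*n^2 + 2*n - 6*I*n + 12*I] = 4*n^3 + n^2*(-6 - 12*I) + n*(-2 + 16*I) + 2 - 6*I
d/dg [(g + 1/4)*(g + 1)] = 2*g + 5/4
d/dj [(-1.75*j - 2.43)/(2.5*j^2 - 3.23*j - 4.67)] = (4.375*j^2 + 12.15*j + 0.323599999999999)/(6.25*j^4 - 16.15*j^3 - 12.9171*j^2 + 30.1682*j + 21.8089)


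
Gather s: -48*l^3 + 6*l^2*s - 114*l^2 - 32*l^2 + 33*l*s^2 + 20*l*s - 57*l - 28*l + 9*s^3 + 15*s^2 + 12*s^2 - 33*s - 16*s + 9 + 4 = -48*l^3 - 146*l^2 - 85*l + 9*s^3 + s^2*(33*l + 27) + s*(6*l^2 + 20*l - 49) + 13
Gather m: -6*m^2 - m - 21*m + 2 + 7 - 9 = -6*m^2 - 22*m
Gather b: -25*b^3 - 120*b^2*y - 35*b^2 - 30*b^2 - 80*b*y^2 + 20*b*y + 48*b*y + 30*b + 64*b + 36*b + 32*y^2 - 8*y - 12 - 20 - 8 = -25*b^3 + b^2*(-120*y - 65) + b*(-80*y^2 + 68*y + 130) + 32*y^2 - 8*y - 40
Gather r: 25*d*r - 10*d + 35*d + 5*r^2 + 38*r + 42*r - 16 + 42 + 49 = 25*d + 5*r^2 + r*(25*d + 80) + 75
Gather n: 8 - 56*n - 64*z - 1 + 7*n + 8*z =-49*n - 56*z + 7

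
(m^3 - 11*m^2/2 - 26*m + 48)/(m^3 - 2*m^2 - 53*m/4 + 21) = 2*(m^2 - 4*m - 32)/(2*m^2 - m - 28)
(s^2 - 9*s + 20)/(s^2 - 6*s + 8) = (s - 5)/(s - 2)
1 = 1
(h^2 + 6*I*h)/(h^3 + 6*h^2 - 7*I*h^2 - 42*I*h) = (h + 6*I)/(h^2 + h*(6 - 7*I) - 42*I)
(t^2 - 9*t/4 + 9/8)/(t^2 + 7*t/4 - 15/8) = (2*t - 3)/(2*t + 5)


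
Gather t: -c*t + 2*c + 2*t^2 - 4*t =2*c + 2*t^2 + t*(-c - 4)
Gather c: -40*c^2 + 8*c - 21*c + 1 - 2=-40*c^2 - 13*c - 1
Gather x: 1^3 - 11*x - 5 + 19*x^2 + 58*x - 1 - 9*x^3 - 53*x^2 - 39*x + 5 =-9*x^3 - 34*x^2 + 8*x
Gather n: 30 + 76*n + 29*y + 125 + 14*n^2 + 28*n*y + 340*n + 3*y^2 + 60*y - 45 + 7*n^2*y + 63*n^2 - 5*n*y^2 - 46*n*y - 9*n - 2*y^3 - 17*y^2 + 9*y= n^2*(7*y + 77) + n*(-5*y^2 - 18*y + 407) - 2*y^3 - 14*y^2 + 98*y + 110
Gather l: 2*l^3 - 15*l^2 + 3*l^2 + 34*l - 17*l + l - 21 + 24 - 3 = 2*l^3 - 12*l^2 + 18*l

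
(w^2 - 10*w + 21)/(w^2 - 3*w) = (w - 7)/w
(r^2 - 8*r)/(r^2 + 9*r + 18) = r*(r - 8)/(r^2 + 9*r + 18)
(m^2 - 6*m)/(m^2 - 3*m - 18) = m/(m + 3)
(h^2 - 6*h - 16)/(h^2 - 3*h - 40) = (h + 2)/(h + 5)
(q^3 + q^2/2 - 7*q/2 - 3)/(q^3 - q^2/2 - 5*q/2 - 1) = (2*q + 3)/(2*q + 1)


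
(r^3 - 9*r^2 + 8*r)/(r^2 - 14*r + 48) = r*(r - 1)/(r - 6)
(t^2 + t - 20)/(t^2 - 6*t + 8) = (t + 5)/(t - 2)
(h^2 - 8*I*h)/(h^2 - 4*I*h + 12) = h*(h - 8*I)/(h^2 - 4*I*h + 12)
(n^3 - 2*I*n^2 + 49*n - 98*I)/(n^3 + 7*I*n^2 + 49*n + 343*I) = (n - 2*I)/(n + 7*I)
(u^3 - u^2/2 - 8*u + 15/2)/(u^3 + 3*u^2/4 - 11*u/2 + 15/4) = 2*(2*u - 5)/(4*u - 5)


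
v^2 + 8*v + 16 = (v + 4)^2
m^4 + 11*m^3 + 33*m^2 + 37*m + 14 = (m + 1)^2*(m + 2)*(m + 7)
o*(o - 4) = o^2 - 4*o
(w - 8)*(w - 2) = w^2 - 10*w + 16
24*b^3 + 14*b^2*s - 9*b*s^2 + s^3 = (-6*b + s)*(-4*b + s)*(b + s)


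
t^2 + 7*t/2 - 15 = (t - 5/2)*(t + 6)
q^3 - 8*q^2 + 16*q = q*(q - 4)^2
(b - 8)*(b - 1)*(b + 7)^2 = b^4 + 5*b^3 - 69*b^2 - 329*b + 392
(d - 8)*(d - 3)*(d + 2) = d^3 - 9*d^2 + 2*d + 48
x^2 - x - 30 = (x - 6)*(x + 5)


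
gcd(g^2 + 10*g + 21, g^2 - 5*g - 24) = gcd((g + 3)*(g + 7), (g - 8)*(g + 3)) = g + 3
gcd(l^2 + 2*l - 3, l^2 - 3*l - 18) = l + 3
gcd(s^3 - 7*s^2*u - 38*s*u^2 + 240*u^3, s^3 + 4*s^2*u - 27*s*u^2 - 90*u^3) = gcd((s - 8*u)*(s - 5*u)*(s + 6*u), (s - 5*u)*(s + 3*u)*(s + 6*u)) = s^2 + s*u - 30*u^2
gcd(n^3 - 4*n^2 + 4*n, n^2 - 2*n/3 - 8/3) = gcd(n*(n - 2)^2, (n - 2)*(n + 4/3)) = n - 2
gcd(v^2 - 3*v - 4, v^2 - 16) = v - 4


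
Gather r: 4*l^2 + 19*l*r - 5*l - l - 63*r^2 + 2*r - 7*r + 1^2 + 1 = 4*l^2 - 6*l - 63*r^2 + r*(19*l - 5) + 2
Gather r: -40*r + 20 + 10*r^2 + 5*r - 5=10*r^2 - 35*r + 15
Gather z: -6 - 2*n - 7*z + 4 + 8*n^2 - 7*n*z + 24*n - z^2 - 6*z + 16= 8*n^2 + 22*n - z^2 + z*(-7*n - 13) + 14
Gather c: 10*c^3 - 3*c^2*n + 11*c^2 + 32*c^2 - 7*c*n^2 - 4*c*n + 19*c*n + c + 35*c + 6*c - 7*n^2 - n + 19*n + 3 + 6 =10*c^3 + c^2*(43 - 3*n) + c*(-7*n^2 + 15*n + 42) - 7*n^2 + 18*n + 9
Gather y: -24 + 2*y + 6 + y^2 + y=y^2 + 3*y - 18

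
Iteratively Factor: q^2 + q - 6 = (q + 3)*(q - 2)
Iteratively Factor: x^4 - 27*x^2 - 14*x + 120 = (x - 5)*(x^3 + 5*x^2 - 2*x - 24) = (x - 5)*(x + 4)*(x^2 + x - 6) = (x - 5)*(x - 2)*(x + 4)*(x + 3)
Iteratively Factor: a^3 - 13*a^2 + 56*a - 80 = (a - 5)*(a^2 - 8*a + 16) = (a - 5)*(a - 4)*(a - 4)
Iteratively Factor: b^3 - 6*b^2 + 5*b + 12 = (b + 1)*(b^2 - 7*b + 12) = (b - 3)*(b + 1)*(b - 4)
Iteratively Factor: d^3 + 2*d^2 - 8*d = (d - 2)*(d^2 + 4*d) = d*(d - 2)*(d + 4)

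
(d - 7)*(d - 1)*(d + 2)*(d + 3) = d^4 - 3*d^3 - 27*d^2 - 13*d + 42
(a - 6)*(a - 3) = a^2 - 9*a + 18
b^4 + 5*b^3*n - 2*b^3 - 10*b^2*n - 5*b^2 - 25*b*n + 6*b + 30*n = (b - 3)*(b - 1)*(b + 2)*(b + 5*n)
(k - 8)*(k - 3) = k^2 - 11*k + 24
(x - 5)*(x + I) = x^2 - 5*x + I*x - 5*I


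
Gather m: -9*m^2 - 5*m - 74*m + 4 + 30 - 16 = -9*m^2 - 79*m + 18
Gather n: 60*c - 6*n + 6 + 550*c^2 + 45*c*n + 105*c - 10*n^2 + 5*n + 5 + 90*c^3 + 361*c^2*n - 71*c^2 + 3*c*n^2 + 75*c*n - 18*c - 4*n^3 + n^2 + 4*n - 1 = 90*c^3 + 479*c^2 + 147*c - 4*n^3 + n^2*(3*c - 9) + n*(361*c^2 + 120*c + 3) + 10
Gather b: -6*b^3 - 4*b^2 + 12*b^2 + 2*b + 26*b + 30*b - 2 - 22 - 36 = -6*b^3 + 8*b^2 + 58*b - 60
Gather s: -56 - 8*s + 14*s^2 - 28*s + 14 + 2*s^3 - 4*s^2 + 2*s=2*s^3 + 10*s^2 - 34*s - 42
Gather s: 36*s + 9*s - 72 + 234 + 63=45*s + 225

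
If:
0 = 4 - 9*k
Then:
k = 4/9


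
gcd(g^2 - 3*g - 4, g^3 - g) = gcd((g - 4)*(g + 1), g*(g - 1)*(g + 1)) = g + 1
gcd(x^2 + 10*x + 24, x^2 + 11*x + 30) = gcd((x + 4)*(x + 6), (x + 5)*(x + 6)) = x + 6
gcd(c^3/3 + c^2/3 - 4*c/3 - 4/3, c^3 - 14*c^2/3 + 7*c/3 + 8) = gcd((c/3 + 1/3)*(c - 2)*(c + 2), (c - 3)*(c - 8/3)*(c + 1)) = c + 1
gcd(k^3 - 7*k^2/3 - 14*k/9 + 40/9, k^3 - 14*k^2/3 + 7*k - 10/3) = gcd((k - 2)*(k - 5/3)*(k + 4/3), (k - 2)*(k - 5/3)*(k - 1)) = k^2 - 11*k/3 + 10/3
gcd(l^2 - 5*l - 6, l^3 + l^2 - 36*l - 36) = l^2 - 5*l - 6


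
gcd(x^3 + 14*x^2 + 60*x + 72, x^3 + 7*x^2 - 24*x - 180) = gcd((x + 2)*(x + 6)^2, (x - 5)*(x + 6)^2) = x^2 + 12*x + 36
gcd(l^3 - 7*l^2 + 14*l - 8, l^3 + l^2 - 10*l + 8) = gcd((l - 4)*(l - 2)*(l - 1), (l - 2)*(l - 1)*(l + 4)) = l^2 - 3*l + 2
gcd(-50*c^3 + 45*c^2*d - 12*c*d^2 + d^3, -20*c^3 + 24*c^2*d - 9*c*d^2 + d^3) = 10*c^2 - 7*c*d + d^2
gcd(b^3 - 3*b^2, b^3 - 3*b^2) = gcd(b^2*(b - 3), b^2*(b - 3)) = b^3 - 3*b^2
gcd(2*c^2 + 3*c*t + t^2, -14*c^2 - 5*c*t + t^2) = 2*c + t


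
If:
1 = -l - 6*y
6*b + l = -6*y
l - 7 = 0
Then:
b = 1/6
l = 7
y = -4/3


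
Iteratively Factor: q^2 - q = (q - 1)*(q)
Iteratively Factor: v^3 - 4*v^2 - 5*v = (v + 1)*(v^2 - 5*v) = (v - 5)*(v + 1)*(v)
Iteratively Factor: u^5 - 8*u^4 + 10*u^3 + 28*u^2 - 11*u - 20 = (u + 1)*(u^4 - 9*u^3 + 19*u^2 + 9*u - 20) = (u + 1)^2*(u^3 - 10*u^2 + 29*u - 20) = (u - 4)*(u + 1)^2*(u^2 - 6*u + 5) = (u - 4)*(u - 1)*(u + 1)^2*(u - 5)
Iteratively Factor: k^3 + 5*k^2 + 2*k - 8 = (k - 1)*(k^2 + 6*k + 8) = (k - 1)*(k + 4)*(k + 2)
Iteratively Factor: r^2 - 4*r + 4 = (r - 2)*(r - 2)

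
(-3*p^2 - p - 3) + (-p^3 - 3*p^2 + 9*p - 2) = -p^3 - 6*p^2 + 8*p - 5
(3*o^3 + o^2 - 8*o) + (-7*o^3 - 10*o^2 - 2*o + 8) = -4*o^3 - 9*o^2 - 10*o + 8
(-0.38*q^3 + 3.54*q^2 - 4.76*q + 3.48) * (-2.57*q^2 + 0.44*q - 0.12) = 0.9766*q^5 - 9.265*q^4 + 13.8364*q^3 - 11.4628*q^2 + 2.1024*q - 0.4176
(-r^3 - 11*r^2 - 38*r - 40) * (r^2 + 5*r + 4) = -r^5 - 16*r^4 - 97*r^3 - 274*r^2 - 352*r - 160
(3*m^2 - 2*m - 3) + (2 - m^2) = 2*m^2 - 2*m - 1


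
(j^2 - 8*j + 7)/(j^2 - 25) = (j^2 - 8*j + 7)/(j^2 - 25)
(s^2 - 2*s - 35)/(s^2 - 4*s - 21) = (s + 5)/(s + 3)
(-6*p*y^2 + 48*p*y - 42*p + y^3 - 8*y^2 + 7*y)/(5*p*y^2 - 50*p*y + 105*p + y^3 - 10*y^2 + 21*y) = (-6*p*y + 6*p + y^2 - y)/(5*p*y - 15*p + y^2 - 3*y)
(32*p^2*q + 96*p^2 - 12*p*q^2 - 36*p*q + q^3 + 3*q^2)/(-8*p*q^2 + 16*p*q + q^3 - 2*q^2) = (-4*p*q - 12*p + q^2 + 3*q)/(q*(q - 2))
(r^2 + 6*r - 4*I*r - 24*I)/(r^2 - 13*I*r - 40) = (r^2 + r*(6 - 4*I) - 24*I)/(r^2 - 13*I*r - 40)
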